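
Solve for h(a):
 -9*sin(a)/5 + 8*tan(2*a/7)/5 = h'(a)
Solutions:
 h(a) = C1 - 28*log(cos(2*a/7))/5 + 9*cos(a)/5


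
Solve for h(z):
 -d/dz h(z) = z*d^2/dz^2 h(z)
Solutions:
 h(z) = C1 + C2*log(z)


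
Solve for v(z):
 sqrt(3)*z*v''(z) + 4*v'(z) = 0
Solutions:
 v(z) = C1 + C2*z^(1 - 4*sqrt(3)/3)


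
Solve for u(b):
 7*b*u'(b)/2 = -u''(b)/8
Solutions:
 u(b) = C1 + C2*erf(sqrt(14)*b)


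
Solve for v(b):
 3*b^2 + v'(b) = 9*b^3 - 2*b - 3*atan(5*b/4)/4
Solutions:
 v(b) = C1 + 9*b^4/4 - b^3 - b^2 - 3*b*atan(5*b/4)/4 + 3*log(25*b^2 + 16)/10


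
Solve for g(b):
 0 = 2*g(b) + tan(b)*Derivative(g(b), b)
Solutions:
 g(b) = C1/sin(b)^2


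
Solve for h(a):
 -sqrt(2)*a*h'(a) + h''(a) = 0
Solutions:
 h(a) = C1 + C2*erfi(2^(3/4)*a/2)


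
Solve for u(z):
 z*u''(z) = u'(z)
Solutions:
 u(z) = C1 + C2*z^2


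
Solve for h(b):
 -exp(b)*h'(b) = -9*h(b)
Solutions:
 h(b) = C1*exp(-9*exp(-b))


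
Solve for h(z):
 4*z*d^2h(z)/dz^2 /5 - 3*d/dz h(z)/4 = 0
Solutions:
 h(z) = C1 + C2*z^(31/16)


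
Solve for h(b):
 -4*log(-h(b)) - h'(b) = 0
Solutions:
 -li(-h(b)) = C1 - 4*b


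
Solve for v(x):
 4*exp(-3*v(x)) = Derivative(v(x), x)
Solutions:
 v(x) = log(C1 + 12*x)/3
 v(x) = log((-3^(1/3) - 3^(5/6)*I)*(C1 + 4*x)^(1/3)/2)
 v(x) = log((-3^(1/3) + 3^(5/6)*I)*(C1 + 4*x)^(1/3)/2)


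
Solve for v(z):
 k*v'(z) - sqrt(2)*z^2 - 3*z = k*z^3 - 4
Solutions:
 v(z) = C1 + z^4/4 + sqrt(2)*z^3/(3*k) + 3*z^2/(2*k) - 4*z/k


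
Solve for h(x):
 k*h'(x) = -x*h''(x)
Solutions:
 h(x) = C1 + x^(1 - re(k))*(C2*sin(log(x)*Abs(im(k))) + C3*cos(log(x)*im(k)))


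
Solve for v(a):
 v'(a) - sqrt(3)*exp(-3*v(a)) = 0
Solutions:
 v(a) = log(C1 + 3*sqrt(3)*a)/3
 v(a) = log((-3^(1/3) - 3^(5/6)*I)*(C1 + sqrt(3)*a)^(1/3)/2)
 v(a) = log((-3^(1/3) + 3^(5/6)*I)*(C1 + sqrt(3)*a)^(1/3)/2)


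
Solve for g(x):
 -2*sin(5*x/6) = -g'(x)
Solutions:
 g(x) = C1 - 12*cos(5*x/6)/5


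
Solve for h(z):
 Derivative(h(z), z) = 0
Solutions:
 h(z) = C1


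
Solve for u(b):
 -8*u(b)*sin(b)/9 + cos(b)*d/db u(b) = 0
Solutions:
 u(b) = C1/cos(b)^(8/9)


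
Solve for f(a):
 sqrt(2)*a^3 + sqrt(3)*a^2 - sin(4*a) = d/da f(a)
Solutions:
 f(a) = C1 + sqrt(2)*a^4/4 + sqrt(3)*a^3/3 + cos(4*a)/4


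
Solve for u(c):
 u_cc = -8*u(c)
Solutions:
 u(c) = C1*sin(2*sqrt(2)*c) + C2*cos(2*sqrt(2)*c)


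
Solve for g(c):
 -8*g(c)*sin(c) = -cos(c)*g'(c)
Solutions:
 g(c) = C1/cos(c)^8


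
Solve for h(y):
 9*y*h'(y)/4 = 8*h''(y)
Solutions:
 h(y) = C1 + C2*erfi(3*y/8)


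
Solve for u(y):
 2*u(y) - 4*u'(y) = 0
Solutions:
 u(y) = C1*exp(y/2)


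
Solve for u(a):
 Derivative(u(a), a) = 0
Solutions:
 u(a) = C1


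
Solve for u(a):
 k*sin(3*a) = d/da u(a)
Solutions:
 u(a) = C1 - k*cos(3*a)/3


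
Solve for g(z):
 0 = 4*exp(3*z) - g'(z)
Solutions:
 g(z) = C1 + 4*exp(3*z)/3


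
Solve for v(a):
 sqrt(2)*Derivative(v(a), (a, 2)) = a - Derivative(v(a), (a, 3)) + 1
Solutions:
 v(a) = C1 + C2*a + C3*exp(-sqrt(2)*a) + sqrt(2)*a^3/12 + a^2*(-1 + sqrt(2))/4


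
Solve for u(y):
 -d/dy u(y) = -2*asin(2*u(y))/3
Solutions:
 Integral(1/asin(2*_y), (_y, u(y))) = C1 + 2*y/3


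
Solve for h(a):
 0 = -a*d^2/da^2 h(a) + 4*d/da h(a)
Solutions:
 h(a) = C1 + C2*a^5


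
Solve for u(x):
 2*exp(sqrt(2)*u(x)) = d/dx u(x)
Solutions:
 u(x) = sqrt(2)*(2*log(-1/(C1 + 2*x)) - log(2))/4


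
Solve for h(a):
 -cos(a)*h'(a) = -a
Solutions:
 h(a) = C1 + Integral(a/cos(a), a)


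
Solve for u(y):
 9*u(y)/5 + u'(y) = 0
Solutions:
 u(y) = C1*exp(-9*y/5)


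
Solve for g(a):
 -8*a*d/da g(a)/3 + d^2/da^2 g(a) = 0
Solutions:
 g(a) = C1 + C2*erfi(2*sqrt(3)*a/3)


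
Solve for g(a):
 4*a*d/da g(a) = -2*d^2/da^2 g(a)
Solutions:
 g(a) = C1 + C2*erf(a)


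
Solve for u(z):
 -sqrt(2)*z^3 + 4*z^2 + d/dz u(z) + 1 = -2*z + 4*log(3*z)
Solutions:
 u(z) = C1 + sqrt(2)*z^4/4 - 4*z^3/3 - z^2 + 4*z*log(z) - 5*z + z*log(81)


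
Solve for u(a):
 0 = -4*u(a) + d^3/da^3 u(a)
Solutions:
 u(a) = C3*exp(2^(2/3)*a) + (C1*sin(2^(2/3)*sqrt(3)*a/2) + C2*cos(2^(2/3)*sqrt(3)*a/2))*exp(-2^(2/3)*a/2)


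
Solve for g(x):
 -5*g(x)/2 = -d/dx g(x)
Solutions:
 g(x) = C1*exp(5*x/2)


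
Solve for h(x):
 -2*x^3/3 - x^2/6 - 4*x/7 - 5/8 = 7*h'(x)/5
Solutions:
 h(x) = C1 - 5*x^4/42 - 5*x^3/126 - 10*x^2/49 - 25*x/56


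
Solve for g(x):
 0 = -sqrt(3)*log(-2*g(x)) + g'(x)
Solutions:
 -sqrt(3)*Integral(1/(log(-_y) + log(2)), (_y, g(x)))/3 = C1 - x


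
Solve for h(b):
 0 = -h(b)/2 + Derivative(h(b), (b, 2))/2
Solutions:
 h(b) = C1*exp(-b) + C2*exp(b)


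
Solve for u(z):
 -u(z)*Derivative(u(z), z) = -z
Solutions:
 u(z) = -sqrt(C1 + z^2)
 u(z) = sqrt(C1 + z^2)


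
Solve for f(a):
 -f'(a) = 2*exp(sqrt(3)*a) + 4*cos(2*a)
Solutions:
 f(a) = C1 - 2*sqrt(3)*exp(sqrt(3)*a)/3 - 2*sin(2*a)


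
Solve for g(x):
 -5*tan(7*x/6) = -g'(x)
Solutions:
 g(x) = C1 - 30*log(cos(7*x/6))/7


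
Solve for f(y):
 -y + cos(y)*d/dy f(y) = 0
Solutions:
 f(y) = C1 + Integral(y/cos(y), y)


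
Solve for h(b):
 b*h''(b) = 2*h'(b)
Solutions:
 h(b) = C1 + C2*b^3


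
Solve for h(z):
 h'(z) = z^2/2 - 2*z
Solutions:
 h(z) = C1 + z^3/6 - z^2


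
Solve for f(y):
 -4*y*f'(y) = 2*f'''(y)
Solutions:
 f(y) = C1 + Integral(C2*airyai(-2^(1/3)*y) + C3*airybi(-2^(1/3)*y), y)


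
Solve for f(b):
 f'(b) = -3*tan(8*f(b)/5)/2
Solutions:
 f(b) = -5*asin(C1*exp(-12*b/5))/8 + 5*pi/8
 f(b) = 5*asin(C1*exp(-12*b/5))/8


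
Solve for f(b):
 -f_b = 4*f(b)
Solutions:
 f(b) = C1*exp(-4*b)


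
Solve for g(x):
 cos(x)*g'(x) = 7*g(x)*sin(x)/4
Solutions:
 g(x) = C1/cos(x)^(7/4)


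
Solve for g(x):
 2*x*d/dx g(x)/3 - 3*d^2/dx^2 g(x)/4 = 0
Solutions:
 g(x) = C1 + C2*erfi(2*x/3)


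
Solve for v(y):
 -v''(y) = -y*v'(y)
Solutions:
 v(y) = C1 + C2*erfi(sqrt(2)*y/2)


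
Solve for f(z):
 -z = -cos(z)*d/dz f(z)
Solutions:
 f(z) = C1 + Integral(z/cos(z), z)


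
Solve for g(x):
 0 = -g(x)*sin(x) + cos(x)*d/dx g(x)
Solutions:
 g(x) = C1/cos(x)


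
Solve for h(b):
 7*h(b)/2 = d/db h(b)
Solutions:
 h(b) = C1*exp(7*b/2)


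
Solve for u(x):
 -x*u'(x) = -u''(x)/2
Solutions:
 u(x) = C1 + C2*erfi(x)


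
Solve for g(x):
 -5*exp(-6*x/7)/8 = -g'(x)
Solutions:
 g(x) = C1 - 35*exp(-6*x/7)/48


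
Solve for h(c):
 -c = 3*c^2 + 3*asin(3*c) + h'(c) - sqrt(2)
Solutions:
 h(c) = C1 - c^3 - c^2/2 - 3*c*asin(3*c) + sqrt(2)*c - sqrt(1 - 9*c^2)


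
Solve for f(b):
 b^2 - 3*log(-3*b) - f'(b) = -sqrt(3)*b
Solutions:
 f(b) = C1 + b^3/3 + sqrt(3)*b^2/2 - 3*b*log(-b) + 3*b*(1 - log(3))


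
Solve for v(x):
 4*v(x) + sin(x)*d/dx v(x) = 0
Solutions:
 v(x) = C1*(cos(x)^2 + 2*cos(x) + 1)/(cos(x)^2 - 2*cos(x) + 1)


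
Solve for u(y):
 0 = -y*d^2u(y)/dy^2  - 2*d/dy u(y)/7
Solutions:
 u(y) = C1 + C2*y^(5/7)


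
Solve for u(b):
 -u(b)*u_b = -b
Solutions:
 u(b) = -sqrt(C1 + b^2)
 u(b) = sqrt(C1 + b^2)


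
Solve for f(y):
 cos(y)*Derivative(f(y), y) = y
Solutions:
 f(y) = C1 + Integral(y/cos(y), y)


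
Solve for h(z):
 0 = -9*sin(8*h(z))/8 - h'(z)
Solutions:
 h(z) = -acos((-C1 - exp(18*z))/(C1 - exp(18*z)))/8 + pi/4
 h(z) = acos((-C1 - exp(18*z))/(C1 - exp(18*z)))/8


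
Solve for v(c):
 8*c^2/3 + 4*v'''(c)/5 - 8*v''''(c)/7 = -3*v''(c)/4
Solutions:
 v(c) = C1 + C2*c + C3*exp(c*(14 - sqrt(1246))/40) + C4*exp(c*(14 + sqrt(1246))/40) - 8*c^4/27 + 512*c^3/405 - 134144*c^2/14175


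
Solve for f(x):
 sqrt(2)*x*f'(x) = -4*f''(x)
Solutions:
 f(x) = C1 + C2*erf(2^(3/4)*x/4)


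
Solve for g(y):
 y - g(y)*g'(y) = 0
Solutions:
 g(y) = -sqrt(C1 + y^2)
 g(y) = sqrt(C1 + y^2)


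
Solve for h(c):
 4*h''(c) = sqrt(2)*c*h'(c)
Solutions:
 h(c) = C1 + C2*erfi(2^(3/4)*c/4)


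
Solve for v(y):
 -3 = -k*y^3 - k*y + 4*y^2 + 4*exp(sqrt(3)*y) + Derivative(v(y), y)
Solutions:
 v(y) = C1 + k*y^4/4 + k*y^2/2 - 4*y^3/3 - 3*y - 4*sqrt(3)*exp(sqrt(3)*y)/3


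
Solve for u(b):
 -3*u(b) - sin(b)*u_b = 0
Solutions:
 u(b) = C1*(cos(b) + 1)^(3/2)/(cos(b) - 1)^(3/2)


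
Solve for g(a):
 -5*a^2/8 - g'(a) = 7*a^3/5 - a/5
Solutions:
 g(a) = C1 - 7*a^4/20 - 5*a^3/24 + a^2/10


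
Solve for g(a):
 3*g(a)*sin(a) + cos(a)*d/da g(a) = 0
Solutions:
 g(a) = C1*cos(a)^3


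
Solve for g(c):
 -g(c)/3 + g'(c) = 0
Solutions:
 g(c) = C1*exp(c/3)


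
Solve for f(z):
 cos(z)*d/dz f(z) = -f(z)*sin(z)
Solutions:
 f(z) = C1*cos(z)


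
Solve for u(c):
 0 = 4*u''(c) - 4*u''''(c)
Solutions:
 u(c) = C1 + C2*c + C3*exp(-c) + C4*exp(c)


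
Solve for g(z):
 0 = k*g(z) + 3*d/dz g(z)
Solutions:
 g(z) = C1*exp(-k*z/3)


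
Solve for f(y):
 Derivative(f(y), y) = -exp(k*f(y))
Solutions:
 f(y) = Piecewise((log(1/(C1*k + k*y))/k, Ne(k, 0)), (nan, True))
 f(y) = Piecewise((C1 - y, Eq(k, 0)), (nan, True))


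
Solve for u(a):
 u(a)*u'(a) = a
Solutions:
 u(a) = -sqrt(C1 + a^2)
 u(a) = sqrt(C1 + a^2)


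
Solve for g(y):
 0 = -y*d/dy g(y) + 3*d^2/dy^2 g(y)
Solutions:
 g(y) = C1 + C2*erfi(sqrt(6)*y/6)


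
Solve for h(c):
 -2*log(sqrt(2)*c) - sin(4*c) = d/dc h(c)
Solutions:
 h(c) = C1 - 2*c*log(c) - c*log(2) + 2*c + cos(4*c)/4


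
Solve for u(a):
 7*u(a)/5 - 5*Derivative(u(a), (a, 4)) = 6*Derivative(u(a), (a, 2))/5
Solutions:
 u(a) = C1*exp(-a*sqrt(-3 + 2*sqrt(46))/5) + C2*exp(a*sqrt(-3 + 2*sqrt(46))/5) + C3*sin(a*sqrt(3 + 2*sqrt(46))/5) + C4*cos(a*sqrt(3 + 2*sqrt(46))/5)


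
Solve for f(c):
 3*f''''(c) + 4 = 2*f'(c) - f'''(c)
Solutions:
 f(c) = C1 + C2*exp(-c*((9*sqrt(723) + 242)^(-1/3) + 2 + (9*sqrt(723) + 242)^(1/3))/18)*sin(sqrt(3)*c*(-(9*sqrt(723) + 242)^(1/3) + (9*sqrt(723) + 242)^(-1/3))/18) + C3*exp(-c*((9*sqrt(723) + 242)^(-1/3) + 2 + (9*sqrt(723) + 242)^(1/3))/18)*cos(sqrt(3)*c*(-(9*sqrt(723) + 242)^(1/3) + (9*sqrt(723) + 242)^(-1/3))/18) + C4*exp(c*(-1 + (9*sqrt(723) + 242)^(-1/3) + (9*sqrt(723) + 242)^(1/3))/9) + 2*c


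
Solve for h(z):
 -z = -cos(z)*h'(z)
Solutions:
 h(z) = C1 + Integral(z/cos(z), z)


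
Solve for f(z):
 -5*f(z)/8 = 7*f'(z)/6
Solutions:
 f(z) = C1*exp(-15*z/28)


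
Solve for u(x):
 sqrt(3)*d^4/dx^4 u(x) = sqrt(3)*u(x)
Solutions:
 u(x) = C1*exp(-x) + C2*exp(x) + C3*sin(x) + C4*cos(x)


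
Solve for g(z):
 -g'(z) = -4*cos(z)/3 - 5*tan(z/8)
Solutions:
 g(z) = C1 - 40*log(cos(z/8)) + 4*sin(z)/3


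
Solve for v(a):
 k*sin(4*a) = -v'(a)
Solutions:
 v(a) = C1 + k*cos(4*a)/4


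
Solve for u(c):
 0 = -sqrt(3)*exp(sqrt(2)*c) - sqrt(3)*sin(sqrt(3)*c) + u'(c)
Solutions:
 u(c) = C1 + sqrt(6)*exp(sqrt(2)*c)/2 - cos(sqrt(3)*c)


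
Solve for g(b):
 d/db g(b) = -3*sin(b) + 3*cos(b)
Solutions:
 g(b) = C1 + 3*sqrt(2)*sin(b + pi/4)


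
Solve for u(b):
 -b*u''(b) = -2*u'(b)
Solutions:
 u(b) = C1 + C2*b^3


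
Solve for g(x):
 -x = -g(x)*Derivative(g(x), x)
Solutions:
 g(x) = -sqrt(C1 + x^2)
 g(x) = sqrt(C1 + x^2)


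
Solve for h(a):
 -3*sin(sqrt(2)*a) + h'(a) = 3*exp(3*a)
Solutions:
 h(a) = C1 + exp(3*a) - 3*sqrt(2)*cos(sqrt(2)*a)/2


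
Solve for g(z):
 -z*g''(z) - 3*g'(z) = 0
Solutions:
 g(z) = C1 + C2/z^2


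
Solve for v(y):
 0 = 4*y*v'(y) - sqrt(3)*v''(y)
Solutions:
 v(y) = C1 + C2*erfi(sqrt(2)*3^(3/4)*y/3)


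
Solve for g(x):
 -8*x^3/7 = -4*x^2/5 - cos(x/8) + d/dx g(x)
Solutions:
 g(x) = C1 - 2*x^4/7 + 4*x^3/15 + 8*sin(x/8)


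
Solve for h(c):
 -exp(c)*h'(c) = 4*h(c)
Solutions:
 h(c) = C1*exp(4*exp(-c))


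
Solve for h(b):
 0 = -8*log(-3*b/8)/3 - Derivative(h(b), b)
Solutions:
 h(b) = C1 - 8*b*log(-b)/3 + b*(-8*log(3)/3 + 8/3 + 8*log(2))


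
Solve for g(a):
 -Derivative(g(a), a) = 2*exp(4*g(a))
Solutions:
 g(a) = log(-I*(1/(C1 + 8*a))^(1/4))
 g(a) = log(I*(1/(C1 + 8*a))^(1/4))
 g(a) = log(-(1/(C1 + 8*a))^(1/4))
 g(a) = log(1/(C1 + 8*a))/4


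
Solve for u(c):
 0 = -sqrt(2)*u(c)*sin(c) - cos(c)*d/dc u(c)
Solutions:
 u(c) = C1*cos(c)^(sqrt(2))


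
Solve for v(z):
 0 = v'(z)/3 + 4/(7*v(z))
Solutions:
 v(z) = -sqrt(C1 - 168*z)/7
 v(z) = sqrt(C1 - 168*z)/7


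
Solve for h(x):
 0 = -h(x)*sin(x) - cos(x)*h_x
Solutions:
 h(x) = C1*cos(x)


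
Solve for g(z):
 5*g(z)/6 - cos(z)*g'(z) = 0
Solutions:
 g(z) = C1*(sin(z) + 1)^(5/12)/(sin(z) - 1)^(5/12)


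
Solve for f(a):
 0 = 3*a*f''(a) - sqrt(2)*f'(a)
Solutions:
 f(a) = C1 + C2*a^(sqrt(2)/3 + 1)


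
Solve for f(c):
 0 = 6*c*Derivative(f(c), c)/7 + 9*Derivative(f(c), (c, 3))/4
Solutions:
 f(c) = C1 + Integral(C2*airyai(-2*21^(2/3)*c/21) + C3*airybi(-2*21^(2/3)*c/21), c)


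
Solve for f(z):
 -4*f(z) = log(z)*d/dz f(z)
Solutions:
 f(z) = C1*exp(-4*li(z))


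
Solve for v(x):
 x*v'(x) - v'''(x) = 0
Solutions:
 v(x) = C1 + Integral(C2*airyai(x) + C3*airybi(x), x)


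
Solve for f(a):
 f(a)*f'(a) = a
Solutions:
 f(a) = -sqrt(C1 + a^2)
 f(a) = sqrt(C1 + a^2)


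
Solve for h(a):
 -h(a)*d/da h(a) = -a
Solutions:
 h(a) = -sqrt(C1 + a^2)
 h(a) = sqrt(C1 + a^2)


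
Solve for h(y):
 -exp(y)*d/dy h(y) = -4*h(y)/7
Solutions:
 h(y) = C1*exp(-4*exp(-y)/7)


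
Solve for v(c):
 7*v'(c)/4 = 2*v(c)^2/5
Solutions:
 v(c) = -35/(C1 + 8*c)


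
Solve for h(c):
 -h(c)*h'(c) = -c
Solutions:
 h(c) = -sqrt(C1 + c^2)
 h(c) = sqrt(C1 + c^2)


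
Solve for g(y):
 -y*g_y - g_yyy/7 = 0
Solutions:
 g(y) = C1 + Integral(C2*airyai(-7^(1/3)*y) + C3*airybi(-7^(1/3)*y), y)


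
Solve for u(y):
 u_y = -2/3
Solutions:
 u(y) = C1 - 2*y/3


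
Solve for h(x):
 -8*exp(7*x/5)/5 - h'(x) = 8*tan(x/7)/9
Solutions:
 h(x) = C1 - 8*exp(7*x/5)/7 + 56*log(cos(x/7))/9


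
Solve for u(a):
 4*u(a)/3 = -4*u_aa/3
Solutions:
 u(a) = C1*sin(a) + C2*cos(a)


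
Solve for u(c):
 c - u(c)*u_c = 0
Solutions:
 u(c) = -sqrt(C1 + c^2)
 u(c) = sqrt(C1 + c^2)


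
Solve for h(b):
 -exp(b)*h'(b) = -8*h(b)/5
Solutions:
 h(b) = C1*exp(-8*exp(-b)/5)


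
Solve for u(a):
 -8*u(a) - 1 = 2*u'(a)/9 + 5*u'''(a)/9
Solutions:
 u(a) = C1*exp(-30^(1/3)*a*(-(810 + sqrt(656130))^(1/3) + 30^(1/3)/(810 + sqrt(656130))^(1/3))/30)*sin(10^(1/3)*3^(1/6)*a*(3*10^(1/3)/(810 + sqrt(656130))^(1/3) + 3^(2/3)*(810 + sqrt(656130))^(1/3))/30) + C2*exp(-30^(1/3)*a*(-(810 + sqrt(656130))^(1/3) + 30^(1/3)/(810 + sqrt(656130))^(1/3))/30)*cos(10^(1/3)*3^(1/6)*a*(3*10^(1/3)/(810 + sqrt(656130))^(1/3) + 3^(2/3)*(810 + sqrt(656130))^(1/3))/30) + C3*exp(30^(1/3)*a*(-(810 + sqrt(656130))^(1/3) + 30^(1/3)/(810 + sqrt(656130))^(1/3))/15) - 1/8


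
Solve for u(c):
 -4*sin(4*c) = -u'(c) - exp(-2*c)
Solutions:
 u(c) = C1 - cos(4*c) + exp(-2*c)/2


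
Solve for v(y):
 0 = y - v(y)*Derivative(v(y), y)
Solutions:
 v(y) = -sqrt(C1 + y^2)
 v(y) = sqrt(C1 + y^2)


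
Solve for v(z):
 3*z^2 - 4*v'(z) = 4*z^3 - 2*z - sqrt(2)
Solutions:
 v(z) = C1 - z^4/4 + z^3/4 + z^2/4 + sqrt(2)*z/4


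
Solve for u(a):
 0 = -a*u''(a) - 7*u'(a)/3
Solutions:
 u(a) = C1 + C2/a^(4/3)


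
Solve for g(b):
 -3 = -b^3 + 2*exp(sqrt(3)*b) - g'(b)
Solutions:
 g(b) = C1 - b^4/4 + 3*b + 2*sqrt(3)*exp(sqrt(3)*b)/3


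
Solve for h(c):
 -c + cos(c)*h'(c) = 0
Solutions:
 h(c) = C1 + Integral(c/cos(c), c)


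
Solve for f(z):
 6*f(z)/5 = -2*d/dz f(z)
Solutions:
 f(z) = C1*exp(-3*z/5)


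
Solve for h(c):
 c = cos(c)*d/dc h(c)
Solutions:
 h(c) = C1 + Integral(c/cos(c), c)


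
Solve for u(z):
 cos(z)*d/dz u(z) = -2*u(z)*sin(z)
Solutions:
 u(z) = C1*cos(z)^2


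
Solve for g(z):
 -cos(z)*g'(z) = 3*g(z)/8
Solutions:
 g(z) = C1*(sin(z) - 1)^(3/16)/(sin(z) + 1)^(3/16)


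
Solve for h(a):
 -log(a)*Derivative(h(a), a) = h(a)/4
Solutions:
 h(a) = C1*exp(-li(a)/4)


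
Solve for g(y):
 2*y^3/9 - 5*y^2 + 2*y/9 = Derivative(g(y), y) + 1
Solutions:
 g(y) = C1 + y^4/18 - 5*y^3/3 + y^2/9 - y


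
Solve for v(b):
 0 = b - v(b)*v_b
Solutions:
 v(b) = -sqrt(C1 + b^2)
 v(b) = sqrt(C1 + b^2)


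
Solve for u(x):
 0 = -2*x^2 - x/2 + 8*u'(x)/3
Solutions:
 u(x) = C1 + x^3/4 + 3*x^2/32


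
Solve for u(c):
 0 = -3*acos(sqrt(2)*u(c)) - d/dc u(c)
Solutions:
 Integral(1/acos(sqrt(2)*_y), (_y, u(c))) = C1 - 3*c


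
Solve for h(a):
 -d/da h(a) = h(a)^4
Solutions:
 h(a) = (-3^(2/3) - 3*3^(1/6)*I)*(1/(C1 + a))^(1/3)/6
 h(a) = (-3^(2/3) + 3*3^(1/6)*I)*(1/(C1 + a))^(1/3)/6
 h(a) = (1/(C1 + 3*a))^(1/3)


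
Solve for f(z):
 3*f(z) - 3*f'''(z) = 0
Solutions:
 f(z) = C3*exp(z) + (C1*sin(sqrt(3)*z/2) + C2*cos(sqrt(3)*z/2))*exp(-z/2)


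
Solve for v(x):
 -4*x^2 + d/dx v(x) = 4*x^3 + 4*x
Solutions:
 v(x) = C1 + x^4 + 4*x^3/3 + 2*x^2


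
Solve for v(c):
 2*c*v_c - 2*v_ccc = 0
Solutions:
 v(c) = C1 + Integral(C2*airyai(c) + C3*airybi(c), c)


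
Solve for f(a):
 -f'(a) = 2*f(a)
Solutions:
 f(a) = C1*exp(-2*a)


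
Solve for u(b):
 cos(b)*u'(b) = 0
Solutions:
 u(b) = C1


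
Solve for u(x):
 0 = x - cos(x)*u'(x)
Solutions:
 u(x) = C1 + Integral(x/cos(x), x)


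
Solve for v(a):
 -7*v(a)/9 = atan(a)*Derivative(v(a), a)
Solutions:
 v(a) = C1*exp(-7*Integral(1/atan(a), a)/9)


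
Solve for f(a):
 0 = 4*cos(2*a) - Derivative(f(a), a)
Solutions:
 f(a) = C1 + 2*sin(2*a)


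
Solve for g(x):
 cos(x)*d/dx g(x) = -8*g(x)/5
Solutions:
 g(x) = C1*(sin(x) - 1)^(4/5)/(sin(x) + 1)^(4/5)


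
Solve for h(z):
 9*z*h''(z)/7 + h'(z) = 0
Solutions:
 h(z) = C1 + C2*z^(2/9)


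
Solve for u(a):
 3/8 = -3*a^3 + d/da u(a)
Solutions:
 u(a) = C1 + 3*a^4/4 + 3*a/8


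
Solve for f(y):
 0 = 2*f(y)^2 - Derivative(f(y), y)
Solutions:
 f(y) = -1/(C1 + 2*y)


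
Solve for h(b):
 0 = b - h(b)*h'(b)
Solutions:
 h(b) = -sqrt(C1 + b^2)
 h(b) = sqrt(C1 + b^2)


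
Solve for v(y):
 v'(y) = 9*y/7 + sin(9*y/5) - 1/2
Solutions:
 v(y) = C1 + 9*y^2/14 - y/2 - 5*cos(9*y/5)/9


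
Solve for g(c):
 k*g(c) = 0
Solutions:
 g(c) = 0


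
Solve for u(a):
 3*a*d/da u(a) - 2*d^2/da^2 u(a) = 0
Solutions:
 u(a) = C1 + C2*erfi(sqrt(3)*a/2)


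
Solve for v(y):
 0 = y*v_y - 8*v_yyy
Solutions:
 v(y) = C1 + Integral(C2*airyai(y/2) + C3*airybi(y/2), y)


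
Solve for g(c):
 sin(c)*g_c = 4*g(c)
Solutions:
 g(c) = C1*(cos(c)^2 - 2*cos(c) + 1)/(cos(c)^2 + 2*cos(c) + 1)


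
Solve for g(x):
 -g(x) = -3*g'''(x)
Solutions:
 g(x) = C3*exp(3^(2/3)*x/3) + (C1*sin(3^(1/6)*x/2) + C2*cos(3^(1/6)*x/2))*exp(-3^(2/3)*x/6)


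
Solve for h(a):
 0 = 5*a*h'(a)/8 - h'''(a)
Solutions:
 h(a) = C1 + Integral(C2*airyai(5^(1/3)*a/2) + C3*airybi(5^(1/3)*a/2), a)


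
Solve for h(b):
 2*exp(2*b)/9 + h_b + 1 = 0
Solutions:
 h(b) = C1 - b - exp(2*b)/9


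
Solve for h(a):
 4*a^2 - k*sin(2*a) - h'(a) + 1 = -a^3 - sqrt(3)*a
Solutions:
 h(a) = C1 + a^4/4 + 4*a^3/3 + sqrt(3)*a^2/2 + a + k*cos(2*a)/2


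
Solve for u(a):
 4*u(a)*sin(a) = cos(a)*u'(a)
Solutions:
 u(a) = C1/cos(a)^4


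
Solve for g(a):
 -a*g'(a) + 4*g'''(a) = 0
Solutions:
 g(a) = C1 + Integral(C2*airyai(2^(1/3)*a/2) + C3*airybi(2^(1/3)*a/2), a)


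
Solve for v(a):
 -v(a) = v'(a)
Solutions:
 v(a) = C1*exp(-a)


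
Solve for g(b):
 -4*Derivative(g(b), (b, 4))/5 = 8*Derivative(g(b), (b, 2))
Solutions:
 g(b) = C1 + C2*b + C3*sin(sqrt(10)*b) + C4*cos(sqrt(10)*b)


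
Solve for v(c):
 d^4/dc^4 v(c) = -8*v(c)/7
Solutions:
 v(c) = (C1*sin(2^(1/4)*7^(3/4)*c/7) + C2*cos(2^(1/4)*7^(3/4)*c/7))*exp(-2^(1/4)*7^(3/4)*c/7) + (C3*sin(2^(1/4)*7^(3/4)*c/7) + C4*cos(2^(1/4)*7^(3/4)*c/7))*exp(2^(1/4)*7^(3/4)*c/7)


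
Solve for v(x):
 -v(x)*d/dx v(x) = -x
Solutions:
 v(x) = -sqrt(C1 + x^2)
 v(x) = sqrt(C1 + x^2)


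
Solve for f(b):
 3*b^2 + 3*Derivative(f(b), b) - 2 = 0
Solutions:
 f(b) = C1 - b^3/3 + 2*b/3


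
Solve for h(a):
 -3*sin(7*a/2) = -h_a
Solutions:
 h(a) = C1 - 6*cos(7*a/2)/7


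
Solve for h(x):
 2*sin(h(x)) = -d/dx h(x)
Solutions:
 h(x) = -acos((-C1 - exp(4*x))/(C1 - exp(4*x))) + 2*pi
 h(x) = acos((-C1 - exp(4*x))/(C1 - exp(4*x)))


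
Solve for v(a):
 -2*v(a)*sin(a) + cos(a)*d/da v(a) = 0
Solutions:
 v(a) = C1/cos(a)^2


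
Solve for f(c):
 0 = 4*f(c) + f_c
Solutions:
 f(c) = C1*exp(-4*c)


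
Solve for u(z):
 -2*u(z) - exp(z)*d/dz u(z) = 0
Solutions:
 u(z) = C1*exp(2*exp(-z))


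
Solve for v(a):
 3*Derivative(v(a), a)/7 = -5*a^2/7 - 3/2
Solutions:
 v(a) = C1 - 5*a^3/9 - 7*a/2


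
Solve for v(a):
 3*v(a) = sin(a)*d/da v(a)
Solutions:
 v(a) = C1*(cos(a) - 1)^(3/2)/(cos(a) + 1)^(3/2)


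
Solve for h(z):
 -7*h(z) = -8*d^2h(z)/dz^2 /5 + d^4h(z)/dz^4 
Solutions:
 h(z) = (C1*sin(7^(1/4)*z*sin(atan(sqrt(159)/4)/2)) + C2*cos(7^(1/4)*z*sin(atan(sqrt(159)/4)/2)))*exp(-7^(1/4)*z*cos(atan(sqrt(159)/4)/2)) + (C3*sin(7^(1/4)*z*sin(atan(sqrt(159)/4)/2)) + C4*cos(7^(1/4)*z*sin(atan(sqrt(159)/4)/2)))*exp(7^(1/4)*z*cos(atan(sqrt(159)/4)/2))


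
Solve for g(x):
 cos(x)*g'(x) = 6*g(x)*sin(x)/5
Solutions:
 g(x) = C1/cos(x)^(6/5)


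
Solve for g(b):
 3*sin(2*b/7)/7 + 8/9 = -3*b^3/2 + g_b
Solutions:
 g(b) = C1 + 3*b^4/8 + 8*b/9 - 3*cos(2*b/7)/2


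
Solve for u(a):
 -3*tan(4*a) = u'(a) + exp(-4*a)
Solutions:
 u(a) = C1 - 3*log(tan(4*a)^2 + 1)/8 + exp(-4*a)/4


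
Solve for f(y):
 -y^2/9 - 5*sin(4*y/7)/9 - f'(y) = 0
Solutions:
 f(y) = C1 - y^3/27 + 35*cos(4*y/7)/36


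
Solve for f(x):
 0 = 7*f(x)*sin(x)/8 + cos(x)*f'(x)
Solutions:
 f(x) = C1*cos(x)^(7/8)


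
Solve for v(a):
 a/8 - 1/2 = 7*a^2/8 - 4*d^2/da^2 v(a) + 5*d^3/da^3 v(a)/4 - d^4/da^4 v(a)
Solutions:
 v(a) = C1 + C2*a + 7*a^4/384 + 9*a^3/512 + 199*a^2/8192 + (C3*sin(sqrt(231)*a/8) + C4*cos(sqrt(231)*a/8))*exp(5*a/8)


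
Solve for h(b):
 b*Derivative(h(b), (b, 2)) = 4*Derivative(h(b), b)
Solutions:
 h(b) = C1 + C2*b^5


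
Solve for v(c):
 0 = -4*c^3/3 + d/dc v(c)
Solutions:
 v(c) = C1 + c^4/3


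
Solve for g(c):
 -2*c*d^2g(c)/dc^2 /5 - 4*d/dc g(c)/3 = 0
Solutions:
 g(c) = C1 + C2/c^(7/3)


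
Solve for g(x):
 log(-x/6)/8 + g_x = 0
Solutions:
 g(x) = C1 - x*log(-x)/8 + x*(1 + log(6))/8


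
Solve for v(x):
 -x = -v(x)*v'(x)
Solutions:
 v(x) = -sqrt(C1 + x^2)
 v(x) = sqrt(C1 + x^2)


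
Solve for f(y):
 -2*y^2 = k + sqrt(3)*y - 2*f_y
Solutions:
 f(y) = C1 + k*y/2 + y^3/3 + sqrt(3)*y^2/4


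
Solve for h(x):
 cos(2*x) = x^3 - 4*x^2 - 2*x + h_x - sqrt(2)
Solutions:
 h(x) = C1 - x^4/4 + 4*x^3/3 + x^2 + sqrt(2)*x + sin(2*x)/2


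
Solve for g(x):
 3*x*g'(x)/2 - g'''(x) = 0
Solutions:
 g(x) = C1 + Integral(C2*airyai(2^(2/3)*3^(1/3)*x/2) + C3*airybi(2^(2/3)*3^(1/3)*x/2), x)


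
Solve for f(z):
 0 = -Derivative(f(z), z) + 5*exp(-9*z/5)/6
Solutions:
 f(z) = C1 - 25*exp(-9*z/5)/54


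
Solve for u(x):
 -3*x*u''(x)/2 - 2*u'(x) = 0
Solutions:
 u(x) = C1 + C2/x^(1/3)


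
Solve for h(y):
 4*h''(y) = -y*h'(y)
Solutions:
 h(y) = C1 + C2*erf(sqrt(2)*y/4)


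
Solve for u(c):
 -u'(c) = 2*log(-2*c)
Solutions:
 u(c) = C1 - 2*c*log(-c) + 2*c*(1 - log(2))


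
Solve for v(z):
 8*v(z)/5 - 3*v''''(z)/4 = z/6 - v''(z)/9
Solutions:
 v(z) = C1*exp(-sqrt(30)*z*sqrt(5 + sqrt(9745))/45) + C2*exp(sqrt(30)*z*sqrt(5 + sqrt(9745))/45) + C3*sin(sqrt(30)*z*sqrt(-5 + sqrt(9745))/45) + C4*cos(sqrt(30)*z*sqrt(-5 + sqrt(9745))/45) + 5*z/48


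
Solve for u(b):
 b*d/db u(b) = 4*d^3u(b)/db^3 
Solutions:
 u(b) = C1 + Integral(C2*airyai(2^(1/3)*b/2) + C3*airybi(2^(1/3)*b/2), b)


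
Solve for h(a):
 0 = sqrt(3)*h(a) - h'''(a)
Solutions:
 h(a) = C3*exp(3^(1/6)*a) + (C1*sin(3^(2/3)*a/2) + C2*cos(3^(2/3)*a/2))*exp(-3^(1/6)*a/2)


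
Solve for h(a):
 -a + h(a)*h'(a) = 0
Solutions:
 h(a) = -sqrt(C1 + a^2)
 h(a) = sqrt(C1 + a^2)


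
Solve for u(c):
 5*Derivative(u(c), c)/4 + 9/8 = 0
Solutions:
 u(c) = C1 - 9*c/10


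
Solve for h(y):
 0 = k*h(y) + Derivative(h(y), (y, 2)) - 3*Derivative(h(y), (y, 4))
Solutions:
 h(y) = C1*exp(-sqrt(6)*y*sqrt(1 - sqrt(12*k + 1))/6) + C2*exp(sqrt(6)*y*sqrt(1 - sqrt(12*k + 1))/6) + C3*exp(-sqrt(6)*y*sqrt(sqrt(12*k + 1) + 1)/6) + C4*exp(sqrt(6)*y*sqrt(sqrt(12*k + 1) + 1)/6)


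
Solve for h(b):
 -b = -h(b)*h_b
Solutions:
 h(b) = -sqrt(C1 + b^2)
 h(b) = sqrt(C1 + b^2)


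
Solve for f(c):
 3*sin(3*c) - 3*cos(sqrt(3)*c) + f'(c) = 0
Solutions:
 f(c) = C1 + sqrt(3)*sin(sqrt(3)*c) + cos(3*c)


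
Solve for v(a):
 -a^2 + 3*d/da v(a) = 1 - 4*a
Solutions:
 v(a) = C1 + a^3/9 - 2*a^2/3 + a/3


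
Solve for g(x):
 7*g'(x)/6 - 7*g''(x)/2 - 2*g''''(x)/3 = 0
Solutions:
 g(x) = C1 + C2*exp(7^(1/3)*x*(-(1 + 2*sqrt(2))^(1/3) + 7^(1/3)/(1 + 2*sqrt(2))^(1/3))/4)*sin(sqrt(3)*7^(1/3)*x*(7^(1/3)/(1 + 2*sqrt(2))^(1/3) + (1 + 2*sqrt(2))^(1/3))/4) + C3*exp(7^(1/3)*x*(-(1 + 2*sqrt(2))^(1/3) + 7^(1/3)/(1 + 2*sqrt(2))^(1/3))/4)*cos(sqrt(3)*7^(1/3)*x*(7^(1/3)/(1 + 2*sqrt(2))^(1/3) + (1 + 2*sqrt(2))^(1/3))/4) + C4*exp(-7^(1/3)*x*(-(1 + 2*sqrt(2))^(1/3) + 7^(1/3)/(1 + 2*sqrt(2))^(1/3))/2)


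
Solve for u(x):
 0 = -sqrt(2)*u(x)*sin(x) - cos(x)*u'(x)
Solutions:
 u(x) = C1*cos(x)^(sqrt(2))


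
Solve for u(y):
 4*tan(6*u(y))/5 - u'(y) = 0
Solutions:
 u(y) = -asin(C1*exp(24*y/5))/6 + pi/6
 u(y) = asin(C1*exp(24*y/5))/6


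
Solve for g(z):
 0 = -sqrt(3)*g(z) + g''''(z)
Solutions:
 g(z) = C1*exp(-3^(1/8)*z) + C2*exp(3^(1/8)*z) + C3*sin(3^(1/8)*z) + C4*cos(3^(1/8)*z)


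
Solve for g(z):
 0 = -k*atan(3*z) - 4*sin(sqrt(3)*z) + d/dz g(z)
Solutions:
 g(z) = C1 + k*(z*atan(3*z) - log(9*z^2 + 1)/6) - 4*sqrt(3)*cos(sqrt(3)*z)/3


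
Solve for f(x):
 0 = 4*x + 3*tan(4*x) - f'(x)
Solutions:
 f(x) = C1 + 2*x^2 - 3*log(cos(4*x))/4


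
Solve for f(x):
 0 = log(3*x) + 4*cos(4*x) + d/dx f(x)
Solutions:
 f(x) = C1 - x*log(x) - x*log(3) + x - sin(4*x)


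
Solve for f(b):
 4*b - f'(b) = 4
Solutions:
 f(b) = C1 + 2*b^2 - 4*b


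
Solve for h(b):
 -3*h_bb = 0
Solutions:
 h(b) = C1 + C2*b


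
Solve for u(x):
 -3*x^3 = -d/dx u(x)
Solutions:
 u(x) = C1 + 3*x^4/4


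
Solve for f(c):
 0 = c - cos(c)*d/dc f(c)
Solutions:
 f(c) = C1 + Integral(c/cos(c), c)


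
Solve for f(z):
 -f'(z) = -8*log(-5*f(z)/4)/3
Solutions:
 -3*Integral(1/(log(-_y) - 2*log(2) + log(5)), (_y, f(z)))/8 = C1 - z


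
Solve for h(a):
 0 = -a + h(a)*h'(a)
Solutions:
 h(a) = -sqrt(C1 + a^2)
 h(a) = sqrt(C1 + a^2)


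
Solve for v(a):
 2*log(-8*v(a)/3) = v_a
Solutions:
 -Integral(1/(log(-_y) - log(3) + 3*log(2)), (_y, v(a)))/2 = C1 - a


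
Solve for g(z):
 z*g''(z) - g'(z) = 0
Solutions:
 g(z) = C1 + C2*z^2


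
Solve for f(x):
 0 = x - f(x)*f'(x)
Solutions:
 f(x) = -sqrt(C1 + x^2)
 f(x) = sqrt(C1 + x^2)


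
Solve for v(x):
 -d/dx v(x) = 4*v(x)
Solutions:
 v(x) = C1*exp(-4*x)


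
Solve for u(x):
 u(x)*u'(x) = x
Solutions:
 u(x) = -sqrt(C1 + x^2)
 u(x) = sqrt(C1 + x^2)


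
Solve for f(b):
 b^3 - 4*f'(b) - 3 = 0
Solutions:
 f(b) = C1 + b^4/16 - 3*b/4


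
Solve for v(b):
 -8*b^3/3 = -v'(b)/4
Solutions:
 v(b) = C1 + 8*b^4/3


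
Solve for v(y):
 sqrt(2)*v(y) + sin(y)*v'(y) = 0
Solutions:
 v(y) = C1*(cos(y) + 1)^(sqrt(2)/2)/(cos(y) - 1)^(sqrt(2)/2)


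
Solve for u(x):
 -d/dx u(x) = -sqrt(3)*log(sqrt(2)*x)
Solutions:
 u(x) = C1 + sqrt(3)*x*log(x) - sqrt(3)*x + sqrt(3)*x*log(2)/2


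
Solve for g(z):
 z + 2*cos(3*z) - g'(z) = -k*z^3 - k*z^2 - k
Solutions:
 g(z) = C1 + k*z^4/4 + k*z^3/3 + k*z + z^2/2 + 2*sin(3*z)/3


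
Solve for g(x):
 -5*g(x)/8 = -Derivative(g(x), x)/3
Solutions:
 g(x) = C1*exp(15*x/8)


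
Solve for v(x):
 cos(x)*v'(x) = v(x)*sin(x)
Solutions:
 v(x) = C1/cos(x)


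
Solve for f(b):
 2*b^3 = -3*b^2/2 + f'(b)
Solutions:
 f(b) = C1 + b^4/2 + b^3/2


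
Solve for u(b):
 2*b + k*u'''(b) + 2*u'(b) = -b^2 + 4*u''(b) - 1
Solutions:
 u(b) = C1 + C2*exp(b*(-sqrt(2)*sqrt(2 - k) + 2)/k) + C3*exp(b*(sqrt(2)*sqrt(2 - k) + 2)/k) - b^3/6 - 3*b^2/2 + b*k/2 - 13*b/2


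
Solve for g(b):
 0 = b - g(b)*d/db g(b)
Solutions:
 g(b) = -sqrt(C1 + b^2)
 g(b) = sqrt(C1 + b^2)


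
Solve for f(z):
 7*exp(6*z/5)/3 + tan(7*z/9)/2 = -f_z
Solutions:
 f(z) = C1 - 35*exp(6*z/5)/18 + 9*log(cos(7*z/9))/14


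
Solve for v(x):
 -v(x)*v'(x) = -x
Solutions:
 v(x) = -sqrt(C1 + x^2)
 v(x) = sqrt(C1 + x^2)


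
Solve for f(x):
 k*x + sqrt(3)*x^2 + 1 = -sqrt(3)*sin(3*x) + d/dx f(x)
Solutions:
 f(x) = C1 + k*x^2/2 + sqrt(3)*x^3/3 + x - sqrt(3)*cos(3*x)/3


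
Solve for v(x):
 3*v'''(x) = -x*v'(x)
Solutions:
 v(x) = C1 + Integral(C2*airyai(-3^(2/3)*x/3) + C3*airybi(-3^(2/3)*x/3), x)


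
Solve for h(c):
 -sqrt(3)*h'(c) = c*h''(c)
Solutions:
 h(c) = C1 + C2*c^(1 - sqrt(3))


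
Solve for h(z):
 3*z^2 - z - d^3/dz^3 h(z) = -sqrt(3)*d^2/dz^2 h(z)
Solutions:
 h(z) = C1 + C2*z + C3*exp(sqrt(3)*z) - sqrt(3)*z^4/12 + z^3*(-6 + sqrt(3))/18 + z^2*(1 - 2*sqrt(3))/6


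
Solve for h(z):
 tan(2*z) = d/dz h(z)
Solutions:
 h(z) = C1 - log(cos(2*z))/2


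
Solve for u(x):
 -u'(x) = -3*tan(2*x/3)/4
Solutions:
 u(x) = C1 - 9*log(cos(2*x/3))/8


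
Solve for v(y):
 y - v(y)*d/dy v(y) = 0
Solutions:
 v(y) = -sqrt(C1 + y^2)
 v(y) = sqrt(C1 + y^2)


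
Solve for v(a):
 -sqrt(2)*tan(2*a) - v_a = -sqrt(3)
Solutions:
 v(a) = C1 + sqrt(3)*a + sqrt(2)*log(cos(2*a))/2


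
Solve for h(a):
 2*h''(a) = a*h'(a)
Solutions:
 h(a) = C1 + C2*erfi(a/2)


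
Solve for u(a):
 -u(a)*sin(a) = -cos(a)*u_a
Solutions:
 u(a) = C1/cos(a)


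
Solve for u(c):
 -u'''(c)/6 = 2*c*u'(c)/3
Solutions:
 u(c) = C1 + Integral(C2*airyai(-2^(2/3)*c) + C3*airybi(-2^(2/3)*c), c)


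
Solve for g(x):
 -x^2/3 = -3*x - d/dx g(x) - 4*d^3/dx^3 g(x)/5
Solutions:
 g(x) = C1 + C2*sin(sqrt(5)*x/2) + C3*cos(sqrt(5)*x/2) + x^3/9 - 3*x^2/2 - 8*x/15


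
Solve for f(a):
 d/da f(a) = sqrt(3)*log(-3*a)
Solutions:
 f(a) = C1 + sqrt(3)*a*log(-a) + sqrt(3)*a*(-1 + log(3))


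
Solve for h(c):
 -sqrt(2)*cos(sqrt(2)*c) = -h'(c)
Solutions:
 h(c) = C1 + sin(sqrt(2)*c)


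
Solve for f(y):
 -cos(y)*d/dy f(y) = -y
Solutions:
 f(y) = C1 + Integral(y/cos(y), y)


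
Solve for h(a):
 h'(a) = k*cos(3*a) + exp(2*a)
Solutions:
 h(a) = C1 + k*sin(3*a)/3 + exp(2*a)/2


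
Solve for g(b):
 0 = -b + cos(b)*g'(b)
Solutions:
 g(b) = C1 + Integral(b/cos(b), b)


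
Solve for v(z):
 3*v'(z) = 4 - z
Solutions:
 v(z) = C1 - z^2/6 + 4*z/3


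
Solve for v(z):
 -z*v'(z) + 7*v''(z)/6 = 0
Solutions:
 v(z) = C1 + C2*erfi(sqrt(21)*z/7)


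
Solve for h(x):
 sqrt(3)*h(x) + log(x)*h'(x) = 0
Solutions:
 h(x) = C1*exp(-sqrt(3)*li(x))


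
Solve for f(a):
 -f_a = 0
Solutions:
 f(a) = C1


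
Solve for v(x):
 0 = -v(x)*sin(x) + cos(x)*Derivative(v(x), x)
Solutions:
 v(x) = C1/cos(x)


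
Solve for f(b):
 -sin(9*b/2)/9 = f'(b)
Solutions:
 f(b) = C1 + 2*cos(9*b/2)/81


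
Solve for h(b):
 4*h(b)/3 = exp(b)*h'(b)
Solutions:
 h(b) = C1*exp(-4*exp(-b)/3)


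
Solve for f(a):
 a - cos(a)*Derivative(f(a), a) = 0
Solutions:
 f(a) = C1 + Integral(a/cos(a), a)


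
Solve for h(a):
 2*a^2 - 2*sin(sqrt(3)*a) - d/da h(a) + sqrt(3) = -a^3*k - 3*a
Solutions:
 h(a) = C1 + a^4*k/4 + 2*a^3/3 + 3*a^2/2 + sqrt(3)*a + 2*sqrt(3)*cos(sqrt(3)*a)/3


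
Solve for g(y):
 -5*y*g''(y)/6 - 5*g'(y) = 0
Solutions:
 g(y) = C1 + C2/y^5


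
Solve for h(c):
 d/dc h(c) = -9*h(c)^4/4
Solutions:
 h(c) = 2^(2/3)*(1/(C1 + 27*c))^(1/3)
 h(c) = (-6^(2/3) - 3*2^(2/3)*3^(1/6)*I)*(1/(C1 + 9*c))^(1/3)/6
 h(c) = (-6^(2/3) + 3*2^(2/3)*3^(1/6)*I)*(1/(C1 + 9*c))^(1/3)/6


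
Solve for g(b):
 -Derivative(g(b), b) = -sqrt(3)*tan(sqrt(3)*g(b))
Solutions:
 g(b) = sqrt(3)*(pi - asin(C1*exp(3*b)))/3
 g(b) = sqrt(3)*asin(C1*exp(3*b))/3


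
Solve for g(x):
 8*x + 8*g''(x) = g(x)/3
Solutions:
 g(x) = C1*exp(-sqrt(6)*x/12) + C2*exp(sqrt(6)*x/12) + 24*x


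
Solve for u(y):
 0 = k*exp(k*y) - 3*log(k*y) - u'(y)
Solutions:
 u(y) = C1 - 3*y*log(k*y) + 3*y + exp(k*y)


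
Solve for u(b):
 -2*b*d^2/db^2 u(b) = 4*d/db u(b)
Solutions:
 u(b) = C1 + C2/b


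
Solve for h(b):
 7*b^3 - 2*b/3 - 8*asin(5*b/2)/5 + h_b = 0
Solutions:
 h(b) = C1 - 7*b^4/4 + b^2/3 + 8*b*asin(5*b/2)/5 + 8*sqrt(4 - 25*b^2)/25


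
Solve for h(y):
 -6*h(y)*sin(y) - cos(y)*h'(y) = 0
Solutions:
 h(y) = C1*cos(y)^6


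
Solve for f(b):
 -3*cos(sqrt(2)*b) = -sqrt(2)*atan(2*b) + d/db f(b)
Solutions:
 f(b) = C1 + sqrt(2)*(b*atan(2*b) - log(4*b^2 + 1)/4) - 3*sqrt(2)*sin(sqrt(2)*b)/2


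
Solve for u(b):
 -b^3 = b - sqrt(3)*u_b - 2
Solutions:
 u(b) = C1 + sqrt(3)*b^4/12 + sqrt(3)*b^2/6 - 2*sqrt(3)*b/3


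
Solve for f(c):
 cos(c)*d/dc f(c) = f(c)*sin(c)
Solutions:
 f(c) = C1/cos(c)


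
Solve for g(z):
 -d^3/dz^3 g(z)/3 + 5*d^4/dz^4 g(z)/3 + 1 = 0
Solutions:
 g(z) = C1 + C2*z + C3*z^2 + C4*exp(z/5) + z^3/2


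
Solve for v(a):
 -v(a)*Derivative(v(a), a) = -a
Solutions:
 v(a) = -sqrt(C1 + a^2)
 v(a) = sqrt(C1 + a^2)


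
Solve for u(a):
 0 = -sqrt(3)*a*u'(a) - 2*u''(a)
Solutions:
 u(a) = C1 + C2*erf(3^(1/4)*a/2)


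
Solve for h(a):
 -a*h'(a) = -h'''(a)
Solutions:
 h(a) = C1 + Integral(C2*airyai(a) + C3*airybi(a), a)


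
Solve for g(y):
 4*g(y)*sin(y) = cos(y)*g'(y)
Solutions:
 g(y) = C1/cos(y)^4


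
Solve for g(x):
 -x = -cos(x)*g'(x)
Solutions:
 g(x) = C1 + Integral(x/cos(x), x)


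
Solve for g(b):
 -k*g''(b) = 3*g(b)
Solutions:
 g(b) = C1*exp(-sqrt(3)*b*sqrt(-1/k)) + C2*exp(sqrt(3)*b*sqrt(-1/k))


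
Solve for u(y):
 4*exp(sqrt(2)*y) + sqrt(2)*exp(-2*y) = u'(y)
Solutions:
 u(y) = C1 + 2*sqrt(2)*exp(sqrt(2)*y) - sqrt(2)*exp(-2*y)/2


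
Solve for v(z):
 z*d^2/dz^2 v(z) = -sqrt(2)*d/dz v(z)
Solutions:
 v(z) = C1 + C2*z^(1 - sqrt(2))


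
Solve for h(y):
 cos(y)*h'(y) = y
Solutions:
 h(y) = C1 + Integral(y/cos(y), y)


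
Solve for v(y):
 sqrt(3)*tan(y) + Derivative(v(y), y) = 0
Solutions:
 v(y) = C1 + sqrt(3)*log(cos(y))


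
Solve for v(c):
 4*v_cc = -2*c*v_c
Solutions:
 v(c) = C1 + C2*erf(c/2)


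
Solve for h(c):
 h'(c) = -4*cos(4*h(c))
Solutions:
 h(c) = -asin((C1 + exp(32*c))/(C1 - exp(32*c)))/4 + pi/4
 h(c) = asin((C1 + exp(32*c))/(C1 - exp(32*c)))/4


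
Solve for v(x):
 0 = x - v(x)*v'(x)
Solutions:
 v(x) = -sqrt(C1 + x^2)
 v(x) = sqrt(C1 + x^2)


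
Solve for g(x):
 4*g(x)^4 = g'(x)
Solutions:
 g(x) = (-1/(C1 + 12*x))^(1/3)
 g(x) = (-1/(C1 + 4*x))^(1/3)*(-3^(2/3) - 3*3^(1/6)*I)/6
 g(x) = (-1/(C1 + 4*x))^(1/3)*(-3^(2/3) + 3*3^(1/6)*I)/6


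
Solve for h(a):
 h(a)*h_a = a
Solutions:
 h(a) = -sqrt(C1 + a^2)
 h(a) = sqrt(C1 + a^2)


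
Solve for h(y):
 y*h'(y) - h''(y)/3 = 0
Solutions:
 h(y) = C1 + C2*erfi(sqrt(6)*y/2)


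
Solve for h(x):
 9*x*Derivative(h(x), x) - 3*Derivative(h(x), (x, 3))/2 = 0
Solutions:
 h(x) = C1 + Integral(C2*airyai(6^(1/3)*x) + C3*airybi(6^(1/3)*x), x)


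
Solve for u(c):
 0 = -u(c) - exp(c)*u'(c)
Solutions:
 u(c) = C1*exp(exp(-c))


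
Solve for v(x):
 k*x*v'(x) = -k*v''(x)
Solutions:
 v(x) = C1 + C2*erf(sqrt(2)*x/2)


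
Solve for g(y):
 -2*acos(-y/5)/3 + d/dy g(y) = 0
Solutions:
 g(y) = C1 + 2*y*acos(-y/5)/3 + 2*sqrt(25 - y^2)/3


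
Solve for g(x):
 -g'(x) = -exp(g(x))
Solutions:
 g(x) = log(-1/(C1 + x))


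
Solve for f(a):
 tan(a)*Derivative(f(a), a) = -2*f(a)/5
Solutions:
 f(a) = C1/sin(a)^(2/5)


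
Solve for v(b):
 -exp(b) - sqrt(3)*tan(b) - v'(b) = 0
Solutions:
 v(b) = C1 - exp(b) + sqrt(3)*log(cos(b))


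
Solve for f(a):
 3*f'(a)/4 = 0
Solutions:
 f(a) = C1


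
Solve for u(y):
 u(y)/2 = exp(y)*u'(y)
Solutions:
 u(y) = C1*exp(-exp(-y)/2)


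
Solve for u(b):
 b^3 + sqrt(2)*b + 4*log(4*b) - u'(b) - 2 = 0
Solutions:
 u(b) = C1 + b^4/4 + sqrt(2)*b^2/2 + 4*b*log(b) - 6*b + b*log(256)


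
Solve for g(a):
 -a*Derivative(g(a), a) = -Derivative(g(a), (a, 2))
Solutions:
 g(a) = C1 + C2*erfi(sqrt(2)*a/2)


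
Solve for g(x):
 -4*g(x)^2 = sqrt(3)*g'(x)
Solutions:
 g(x) = 3/(C1 + 4*sqrt(3)*x)


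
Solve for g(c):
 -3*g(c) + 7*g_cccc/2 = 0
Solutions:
 g(c) = C1*exp(-6^(1/4)*7^(3/4)*c/7) + C2*exp(6^(1/4)*7^(3/4)*c/7) + C3*sin(6^(1/4)*7^(3/4)*c/7) + C4*cos(6^(1/4)*7^(3/4)*c/7)


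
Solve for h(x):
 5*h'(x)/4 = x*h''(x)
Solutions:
 h(x) = C1 + C2*x^(9/4)


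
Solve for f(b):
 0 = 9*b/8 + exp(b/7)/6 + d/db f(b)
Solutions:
 f(b) = C1 - 9*b^2/16 - 7*exp(b/7)/6


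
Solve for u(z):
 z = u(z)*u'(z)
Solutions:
 u(z) = -sqrt(C1 + z^2)
 u(z) = sqrt(C1 + z^2)


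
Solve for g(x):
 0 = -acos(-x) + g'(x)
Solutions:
 g(x) = C1 + x*acos(-x) + sqrt(1 - x^2)


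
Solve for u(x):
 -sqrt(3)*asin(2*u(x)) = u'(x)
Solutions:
 Integral(1/asin(2*_y), (_y, u(x))) = C1 - sqrt(3)*x


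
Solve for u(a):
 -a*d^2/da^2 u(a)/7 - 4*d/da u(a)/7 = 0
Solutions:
 u(a) = C1 + C2/a^3


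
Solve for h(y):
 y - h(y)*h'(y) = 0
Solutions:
 h(y) = -sqrt(C1 + y^2)
 h(y) = sqrt(C1 + y^2)


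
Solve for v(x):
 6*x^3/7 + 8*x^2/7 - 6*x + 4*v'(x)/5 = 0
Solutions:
 v(x) = C1 - 15*x^4/56 - 10*x^3/21 + 15*x^2/4


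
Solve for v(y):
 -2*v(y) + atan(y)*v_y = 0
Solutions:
 v(y) = C1*exp(2*Integral(1/atan(y), y))


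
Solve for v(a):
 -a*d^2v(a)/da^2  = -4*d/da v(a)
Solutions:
 v(a) = C1 + C2*a^5


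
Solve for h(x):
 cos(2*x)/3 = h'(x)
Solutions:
 h(x) = C1 + sin(2*x)/6


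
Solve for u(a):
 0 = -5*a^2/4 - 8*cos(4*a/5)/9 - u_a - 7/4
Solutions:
 u(a) = C1 - 5*a^3/12 - 7*a/4 - 10*sin(4*a/5)/9


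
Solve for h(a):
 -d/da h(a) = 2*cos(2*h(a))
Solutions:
 h(a) = -asin((C1 + exp(8*a))/(C1 - exp(8*a)))/2 + pi/2
 h(a) = asin((C1 + exp(8*a))/(C1 - exp(8*a)))/2


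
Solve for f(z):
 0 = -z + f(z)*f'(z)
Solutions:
 f(z) = -sqrt(C1 + z^2)
 f(z) = sqrt(C1 + z^2)


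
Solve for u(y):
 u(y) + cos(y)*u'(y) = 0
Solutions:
 u(y) = C1*sqrt(sin(y) - 1)/sqrt(sin(y) + 1)


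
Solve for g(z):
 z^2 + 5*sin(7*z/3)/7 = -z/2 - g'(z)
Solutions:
 g(z) = C1 - z^3/3 - z^2/4 + 15*cos(7*z/3)/49


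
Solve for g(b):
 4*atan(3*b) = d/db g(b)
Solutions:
 g(b) = C1 + 4*b*atan(3*b) - 2*log(9*b^2 + 1)/3


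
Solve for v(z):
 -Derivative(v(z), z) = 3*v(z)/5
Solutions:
 v(z) = C1*exp(-3*z/5)


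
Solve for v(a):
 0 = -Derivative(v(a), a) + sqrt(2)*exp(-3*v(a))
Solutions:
 v(a) = log(C1 + 3*sqrt(2)*a)/3
 v(a) = log((-3^(1/3) - 3^(5/6)*I)*(C1 + sqrt(2)*a)^(1/3)/2)
 v(a) = log((-3^(1/3) + 3^(5/6)*I)*(C1 + sqrt(2)*a)^(1/3)/2)


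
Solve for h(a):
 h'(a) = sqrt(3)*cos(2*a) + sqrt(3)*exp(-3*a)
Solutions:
 h(a) = C1 + sqrt(3)*sin(2*a)/2 - sqrt(3)*exp(-3*a)/3


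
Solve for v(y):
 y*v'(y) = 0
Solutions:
 v(y) = C1


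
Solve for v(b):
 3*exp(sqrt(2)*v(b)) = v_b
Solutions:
 v(b) = sqrt(2)*(2*log(-1/(C1 + 3*b)) - log(2))/4


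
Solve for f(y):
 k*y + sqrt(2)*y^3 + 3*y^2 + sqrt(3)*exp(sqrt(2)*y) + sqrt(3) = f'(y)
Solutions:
 f(y) = C1 + k*y^2/2 + sqrt(2)*y^4/4 + y^3 + sqrt(3)*y + sqrt(6)*exp(sqrt(2)*y)/2


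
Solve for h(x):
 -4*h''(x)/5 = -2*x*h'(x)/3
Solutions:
 h(x) = C1 + C2*erfi(sqrt(15)*x/6)


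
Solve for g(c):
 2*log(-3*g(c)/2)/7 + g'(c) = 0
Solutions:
 7*Integral(1/(log(-_y) - log(2) + log(3)), (_y, g(c)))/2 = C1 - c


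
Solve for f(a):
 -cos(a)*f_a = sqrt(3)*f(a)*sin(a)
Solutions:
 f(a) = C1*cos(a)^(sqrt(3))
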